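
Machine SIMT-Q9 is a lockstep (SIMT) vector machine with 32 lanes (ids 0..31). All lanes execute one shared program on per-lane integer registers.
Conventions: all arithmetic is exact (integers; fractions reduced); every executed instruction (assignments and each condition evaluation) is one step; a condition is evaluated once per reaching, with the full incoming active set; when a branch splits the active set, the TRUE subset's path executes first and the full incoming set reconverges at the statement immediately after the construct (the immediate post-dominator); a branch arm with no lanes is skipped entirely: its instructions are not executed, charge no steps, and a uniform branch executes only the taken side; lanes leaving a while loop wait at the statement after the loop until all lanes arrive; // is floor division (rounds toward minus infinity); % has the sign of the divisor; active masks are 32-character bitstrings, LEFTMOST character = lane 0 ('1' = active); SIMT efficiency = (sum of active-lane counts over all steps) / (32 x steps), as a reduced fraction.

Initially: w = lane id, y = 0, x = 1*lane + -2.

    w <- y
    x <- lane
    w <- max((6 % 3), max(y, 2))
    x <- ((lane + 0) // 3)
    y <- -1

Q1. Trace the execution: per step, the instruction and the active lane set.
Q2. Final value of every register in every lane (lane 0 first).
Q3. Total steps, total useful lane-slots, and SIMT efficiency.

step 0: w <- y                       11111111111111111111111111111111
step 1: x <- lane                    11111111111111111111111111111111
step 2: w <- max((6 % 3), max(y, 2)) 11111111111111111111111111111111
step 3: x <- ((lane + 0) // 3)       11111111111111111111111111111111
step 4: y <- -1                      11111111111111111111111111111111

Answer: 5 steps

w: 2,2,2,2,2,2,2,2,2,2,2,2,2,2,2,2,2,2,2,2,2,2,2,2,2,2,2,2,2,2,2,2
y: -1,-1,-1,-1,-1,-1,-1,-1,-1,-1,-1,-1,-1,-1,-1,-1,-1,-1,-1,-1,-1,-1,-1,-1,-1,-1,-1,-1,-1,-1,-1,-1
x: 0,0,0,1,1,1,2,2,2,3,3,3,4,4,4,5,5,5,6,6,6,7,7,7,8,8,8,9,9,9,10,10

steps = 5; useful = 160; efficiency = 160/160 = 1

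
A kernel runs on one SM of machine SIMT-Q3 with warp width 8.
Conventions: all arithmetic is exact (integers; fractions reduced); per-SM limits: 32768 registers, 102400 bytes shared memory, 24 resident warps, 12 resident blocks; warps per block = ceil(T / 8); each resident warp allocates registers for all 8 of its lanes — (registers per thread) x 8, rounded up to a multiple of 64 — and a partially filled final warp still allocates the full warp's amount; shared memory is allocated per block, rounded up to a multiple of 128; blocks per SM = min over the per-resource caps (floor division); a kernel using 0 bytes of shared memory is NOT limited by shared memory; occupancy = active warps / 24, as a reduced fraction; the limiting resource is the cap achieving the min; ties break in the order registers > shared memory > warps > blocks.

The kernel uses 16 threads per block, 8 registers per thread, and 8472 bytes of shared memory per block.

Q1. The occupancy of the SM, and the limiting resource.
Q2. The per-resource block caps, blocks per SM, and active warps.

Answer: occupancy 11/12, limited by shared memory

registers: 256 blocks
shared memory: 11 blocks
warps: 12 blocks
blocks: 12 blocks

Answer: 11 blocks, 22 active warps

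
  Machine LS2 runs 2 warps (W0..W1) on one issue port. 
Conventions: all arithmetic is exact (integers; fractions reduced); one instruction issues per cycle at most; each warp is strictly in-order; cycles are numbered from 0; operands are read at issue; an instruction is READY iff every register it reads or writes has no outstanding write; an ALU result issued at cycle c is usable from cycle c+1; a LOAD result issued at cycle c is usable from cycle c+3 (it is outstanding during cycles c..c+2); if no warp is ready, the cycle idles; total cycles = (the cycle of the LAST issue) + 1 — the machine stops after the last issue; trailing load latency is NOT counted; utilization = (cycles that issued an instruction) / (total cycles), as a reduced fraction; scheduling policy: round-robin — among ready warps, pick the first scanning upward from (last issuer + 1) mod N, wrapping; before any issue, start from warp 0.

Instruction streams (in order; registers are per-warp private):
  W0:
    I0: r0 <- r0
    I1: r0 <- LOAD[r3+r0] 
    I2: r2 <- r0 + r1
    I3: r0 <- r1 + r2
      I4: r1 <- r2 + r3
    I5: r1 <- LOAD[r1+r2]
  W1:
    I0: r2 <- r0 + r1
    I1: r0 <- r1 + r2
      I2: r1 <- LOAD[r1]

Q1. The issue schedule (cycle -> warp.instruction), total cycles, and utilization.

cycle 0: W0.I0
cycle 1: W1.I0
cycle 2: W0.I1
cycle 3: W1.I1
cycle 4: W1.I2
cycle 5: W0.I2
cycle 6: W0.I3
cycle 7: W0.I4
cycle 8: W0.I5

Answer: 9 cycles, utilization 1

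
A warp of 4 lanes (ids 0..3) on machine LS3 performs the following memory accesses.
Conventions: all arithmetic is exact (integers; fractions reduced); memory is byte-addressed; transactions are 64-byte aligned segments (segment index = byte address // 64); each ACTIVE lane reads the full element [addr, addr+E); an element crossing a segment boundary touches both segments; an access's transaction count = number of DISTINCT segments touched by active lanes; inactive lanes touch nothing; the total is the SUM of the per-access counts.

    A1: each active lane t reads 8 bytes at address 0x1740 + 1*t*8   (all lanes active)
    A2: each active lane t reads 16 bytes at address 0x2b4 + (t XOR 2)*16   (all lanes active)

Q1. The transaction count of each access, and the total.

A1: 1 transaction
A2: 2 transactions

Answer: 1,2; total 3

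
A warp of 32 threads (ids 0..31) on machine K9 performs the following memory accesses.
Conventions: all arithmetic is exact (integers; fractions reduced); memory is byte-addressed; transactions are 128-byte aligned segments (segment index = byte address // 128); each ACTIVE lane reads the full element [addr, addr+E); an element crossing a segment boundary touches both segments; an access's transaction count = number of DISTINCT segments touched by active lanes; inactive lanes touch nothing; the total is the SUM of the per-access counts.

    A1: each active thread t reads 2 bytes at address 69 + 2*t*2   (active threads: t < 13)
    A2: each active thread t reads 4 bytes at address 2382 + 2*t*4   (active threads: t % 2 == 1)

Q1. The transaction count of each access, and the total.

A1: 1 transaction
A2: 3 transactions

Answer: 1,3; total 4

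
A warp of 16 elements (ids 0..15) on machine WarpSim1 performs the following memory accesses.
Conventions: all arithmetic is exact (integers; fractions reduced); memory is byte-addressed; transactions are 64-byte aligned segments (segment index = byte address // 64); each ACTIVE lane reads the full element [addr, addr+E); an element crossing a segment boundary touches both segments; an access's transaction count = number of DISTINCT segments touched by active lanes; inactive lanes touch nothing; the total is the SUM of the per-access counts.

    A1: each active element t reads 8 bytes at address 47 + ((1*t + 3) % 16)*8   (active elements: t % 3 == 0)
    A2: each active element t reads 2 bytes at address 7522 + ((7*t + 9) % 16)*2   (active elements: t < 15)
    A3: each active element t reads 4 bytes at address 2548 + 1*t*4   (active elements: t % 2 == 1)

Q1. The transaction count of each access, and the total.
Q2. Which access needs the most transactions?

A1: 3 transactions
A2: 2 transactions
A3: 2 transactions

Answer: 3,2,2; total 7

Answer: A1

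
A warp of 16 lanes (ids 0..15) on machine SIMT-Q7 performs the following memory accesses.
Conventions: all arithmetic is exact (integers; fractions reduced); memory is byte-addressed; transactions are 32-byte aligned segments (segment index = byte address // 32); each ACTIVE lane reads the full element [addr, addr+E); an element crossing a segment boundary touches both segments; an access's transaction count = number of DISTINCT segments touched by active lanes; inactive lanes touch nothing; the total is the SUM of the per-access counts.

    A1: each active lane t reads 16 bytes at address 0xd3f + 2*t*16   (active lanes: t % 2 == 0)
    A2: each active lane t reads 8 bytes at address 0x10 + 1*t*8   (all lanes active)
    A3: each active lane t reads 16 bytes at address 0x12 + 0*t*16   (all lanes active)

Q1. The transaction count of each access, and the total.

A1: 16 transactions
A2: 5 transactions
A3: 2 transactions

Answer: 16,5,2; total 23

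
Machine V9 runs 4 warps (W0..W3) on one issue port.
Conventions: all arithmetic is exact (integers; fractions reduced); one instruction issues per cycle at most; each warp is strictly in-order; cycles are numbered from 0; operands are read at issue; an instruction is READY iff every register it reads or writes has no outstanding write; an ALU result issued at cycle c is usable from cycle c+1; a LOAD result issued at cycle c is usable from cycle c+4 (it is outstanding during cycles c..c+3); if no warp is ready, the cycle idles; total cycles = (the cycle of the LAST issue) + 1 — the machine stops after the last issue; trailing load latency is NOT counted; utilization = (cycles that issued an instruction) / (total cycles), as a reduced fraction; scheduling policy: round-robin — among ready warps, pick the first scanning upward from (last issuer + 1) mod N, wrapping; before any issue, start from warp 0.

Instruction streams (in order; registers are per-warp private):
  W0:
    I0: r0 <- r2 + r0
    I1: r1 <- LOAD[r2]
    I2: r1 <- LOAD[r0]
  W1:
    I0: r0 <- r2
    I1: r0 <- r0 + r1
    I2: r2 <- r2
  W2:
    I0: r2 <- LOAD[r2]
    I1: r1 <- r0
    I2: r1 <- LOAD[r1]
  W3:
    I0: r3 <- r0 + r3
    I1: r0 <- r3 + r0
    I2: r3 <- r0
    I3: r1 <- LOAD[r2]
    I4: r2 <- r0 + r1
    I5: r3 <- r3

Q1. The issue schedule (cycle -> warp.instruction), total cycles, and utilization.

cycle 0: W0.I0
cycle 1: W1.I0
cycle 2: W2.I0
cycle 3: W3.I0
cycle 4: W0.I1
cycle 5: W1.I1
cycle 6: W2.I1
cycle 7: W3.I1
cycle 8: W0.I2
cycle 9: W1.I2
cycle 10: W2.I2
cycle 11: W3.I2
cycle 12: W3.I3
cycle 13: idle
cycle 14: idle
cycle 15: idle
cycle 16: W3.I4
cycle 17: W3.I5

Answer: 18 cycles, utilization 5/6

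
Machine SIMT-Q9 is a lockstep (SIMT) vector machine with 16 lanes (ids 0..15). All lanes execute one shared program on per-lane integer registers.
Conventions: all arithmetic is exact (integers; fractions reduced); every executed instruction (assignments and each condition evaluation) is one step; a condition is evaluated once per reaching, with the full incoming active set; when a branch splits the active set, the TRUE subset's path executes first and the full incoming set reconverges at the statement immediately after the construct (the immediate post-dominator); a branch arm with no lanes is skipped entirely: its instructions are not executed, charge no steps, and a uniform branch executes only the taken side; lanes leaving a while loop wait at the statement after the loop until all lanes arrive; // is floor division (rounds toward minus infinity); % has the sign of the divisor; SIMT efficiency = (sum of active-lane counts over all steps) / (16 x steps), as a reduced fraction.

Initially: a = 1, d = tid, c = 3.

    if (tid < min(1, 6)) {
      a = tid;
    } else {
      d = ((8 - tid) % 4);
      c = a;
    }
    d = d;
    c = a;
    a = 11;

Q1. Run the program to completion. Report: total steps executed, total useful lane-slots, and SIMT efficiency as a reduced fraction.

Answer: 7 steps, 95 useful, 95/112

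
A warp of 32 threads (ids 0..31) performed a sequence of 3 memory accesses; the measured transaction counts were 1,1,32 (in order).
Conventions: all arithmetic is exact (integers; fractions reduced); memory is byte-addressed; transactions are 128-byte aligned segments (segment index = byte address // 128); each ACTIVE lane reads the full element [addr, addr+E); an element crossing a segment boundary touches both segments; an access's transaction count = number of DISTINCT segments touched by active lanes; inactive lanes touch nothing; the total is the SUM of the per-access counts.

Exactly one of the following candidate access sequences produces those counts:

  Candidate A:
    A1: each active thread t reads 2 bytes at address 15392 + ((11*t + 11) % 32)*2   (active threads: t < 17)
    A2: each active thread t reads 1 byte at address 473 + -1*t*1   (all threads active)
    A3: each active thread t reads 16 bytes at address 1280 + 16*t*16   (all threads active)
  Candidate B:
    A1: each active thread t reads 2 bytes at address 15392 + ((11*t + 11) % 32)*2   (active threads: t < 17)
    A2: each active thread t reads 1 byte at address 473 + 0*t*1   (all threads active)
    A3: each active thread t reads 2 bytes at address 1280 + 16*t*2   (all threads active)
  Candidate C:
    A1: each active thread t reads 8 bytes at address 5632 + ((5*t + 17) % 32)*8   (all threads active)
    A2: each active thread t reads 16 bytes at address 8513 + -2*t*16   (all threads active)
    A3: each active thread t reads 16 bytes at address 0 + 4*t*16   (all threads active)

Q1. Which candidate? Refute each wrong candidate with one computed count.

B: A3 gives 8 transactions, not 32
C: A1 gives 2 transactions, not 1
A: all counts match (1,1,32)

Answer: A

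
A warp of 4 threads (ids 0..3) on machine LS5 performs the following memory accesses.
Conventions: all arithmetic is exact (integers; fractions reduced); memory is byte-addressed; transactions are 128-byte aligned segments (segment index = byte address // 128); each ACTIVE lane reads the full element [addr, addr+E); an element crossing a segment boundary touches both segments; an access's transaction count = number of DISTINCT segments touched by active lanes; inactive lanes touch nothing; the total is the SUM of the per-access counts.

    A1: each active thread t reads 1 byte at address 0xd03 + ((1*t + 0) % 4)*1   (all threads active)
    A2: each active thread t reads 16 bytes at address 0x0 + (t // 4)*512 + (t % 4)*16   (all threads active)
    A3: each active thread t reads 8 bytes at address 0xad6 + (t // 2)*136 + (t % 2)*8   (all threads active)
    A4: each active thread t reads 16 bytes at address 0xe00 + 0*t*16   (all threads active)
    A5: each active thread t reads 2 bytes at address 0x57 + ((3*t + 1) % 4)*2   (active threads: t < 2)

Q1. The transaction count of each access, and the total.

A1: 1 transaction
A2: 1 transaction
A3: 2 transactions
A4: 1 transaction
A5: 1 transaction

Answer: 1,1,2,1,1; total 6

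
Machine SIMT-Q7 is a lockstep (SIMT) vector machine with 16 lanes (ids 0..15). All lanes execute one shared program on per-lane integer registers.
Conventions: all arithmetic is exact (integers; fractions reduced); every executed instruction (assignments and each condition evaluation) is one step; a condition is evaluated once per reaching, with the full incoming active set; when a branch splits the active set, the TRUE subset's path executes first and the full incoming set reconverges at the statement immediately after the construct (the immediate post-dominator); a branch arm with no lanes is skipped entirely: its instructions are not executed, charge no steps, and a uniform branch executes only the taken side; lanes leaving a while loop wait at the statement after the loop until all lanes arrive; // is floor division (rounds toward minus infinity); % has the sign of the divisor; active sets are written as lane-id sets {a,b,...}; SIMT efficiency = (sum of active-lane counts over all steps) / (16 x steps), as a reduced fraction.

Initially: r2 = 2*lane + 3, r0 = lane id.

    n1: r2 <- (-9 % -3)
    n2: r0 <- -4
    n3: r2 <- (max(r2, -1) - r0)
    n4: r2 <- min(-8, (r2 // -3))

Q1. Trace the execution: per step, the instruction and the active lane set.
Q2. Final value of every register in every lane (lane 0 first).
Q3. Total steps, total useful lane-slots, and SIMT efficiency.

step 0: r2 <- (-9 % -3)              {0,1,2,3,4,5,6,7,8,9,10,11,12,13,14,15}
step 1: r0 <- -4                     {0,1,2,3,4,5,6,7,8,9,10,11,12,13,14,15}
step 2: r2 <- (max(r2, -1) - r0)     {0,1,2,3,4,5,6,7,8,9,10,11,12,13,14,15}
step 3: r2 <- min(-8, (r2 // -3))    {0,1,2,3,4,5,6,7,8,9,10,11,12,13,14,15}

Answer: 4 steps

r2: -8,-8,-8,-8,-8,-8,-8,-8,-8,-8,-8,-8,-8,-8,-8,-8
r0: -4,-4,-4,-4,-4,-4,-4,-4,-4,-4,-4,-4,-4,-4,-4,-4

steps = 4; useful = 64; efficiency = 64/64 = 1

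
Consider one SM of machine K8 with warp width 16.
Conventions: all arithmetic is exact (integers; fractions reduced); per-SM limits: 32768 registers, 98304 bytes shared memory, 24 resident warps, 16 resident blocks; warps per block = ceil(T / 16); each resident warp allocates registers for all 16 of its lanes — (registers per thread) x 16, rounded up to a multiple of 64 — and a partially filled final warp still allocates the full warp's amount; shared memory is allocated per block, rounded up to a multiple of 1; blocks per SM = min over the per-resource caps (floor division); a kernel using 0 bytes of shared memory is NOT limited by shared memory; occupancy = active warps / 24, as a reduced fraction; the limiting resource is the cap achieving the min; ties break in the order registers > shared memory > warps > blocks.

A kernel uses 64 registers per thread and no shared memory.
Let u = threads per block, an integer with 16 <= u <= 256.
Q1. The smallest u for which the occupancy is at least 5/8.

Answer: u = 16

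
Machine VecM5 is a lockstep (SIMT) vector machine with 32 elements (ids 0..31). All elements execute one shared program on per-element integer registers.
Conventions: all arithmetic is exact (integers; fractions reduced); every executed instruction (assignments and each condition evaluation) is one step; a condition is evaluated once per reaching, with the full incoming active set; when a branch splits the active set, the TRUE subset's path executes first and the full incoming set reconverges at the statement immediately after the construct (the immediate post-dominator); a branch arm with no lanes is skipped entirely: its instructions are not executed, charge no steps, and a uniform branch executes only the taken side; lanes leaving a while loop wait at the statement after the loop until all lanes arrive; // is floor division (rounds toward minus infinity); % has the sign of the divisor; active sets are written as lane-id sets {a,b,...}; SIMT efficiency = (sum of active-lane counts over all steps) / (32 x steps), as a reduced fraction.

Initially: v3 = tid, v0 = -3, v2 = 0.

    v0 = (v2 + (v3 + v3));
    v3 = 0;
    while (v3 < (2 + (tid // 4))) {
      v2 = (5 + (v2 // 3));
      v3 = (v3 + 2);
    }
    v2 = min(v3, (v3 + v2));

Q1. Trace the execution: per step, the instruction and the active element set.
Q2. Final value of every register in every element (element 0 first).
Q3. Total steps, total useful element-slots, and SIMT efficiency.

step 0: v0 <- (v2 + (v3 + v3))       {0,1,2,3,4,5,6,7,8,9,10,11,12,13,14,15,16,17,18,19,20,21,22,23,24,25,26,27,28,29,30,31}
step 1: v3 <- 0                      {0,1,2,3,4,5,6,7,8,9,10,11,12,13,14,15,16,17,18,19,20,21,22,23,24,25,26,27,28,29,30,31}
step 2: eval (v3 < (2 + (tid // 4))) {0,1,2,3,4,5,6,7,8,9,10,11,12,13,14,15,16,17,18,19,20,21,22,23,24,25,26,27,28,29,30,31}
step 3: v2 <- (5 + (v2 // 3))        {0,1,2,3,4,5,6,7,8,9,10,11,12,13,14,15,16,17,18,19,20,21,22,23,24,25,26,27,28,29,30,31}
step 4: v3 <- (v3 + 2)               {0,1,2,3,4,5,6,7,8,9,10,11,12,13,14,15,16,17,18,19,20,21,22,23,24,25,26,27,28,29,30,31}
step 5: eval (v3 < (2 + (tid // 4))) {0,1,2,3,4,5,6,7,8,9,10,11,12,13,14,15,16,17,18,19,20,21,22,23,24,25,26,27,28,29,30,31}
step 6: v2 <- (5 + (v2 // 3))        {4,5,6,7,8,9,10,11,12,13,14,15,16,17,18,19,20,21,22,23,24,25,26,27,28,29,30,31}
step 7: v3 <- (v3 + 2)               {4,5,6,7,8,9,10,11,12,13,14,15,16,17,18,19,20,21,22,23,24,25,26,27,28,29,30,31}
step 8: eval (v3 < (2 + (tid // 4))) {4,5,6,7,8,9,10,11,12,13,14,15,16,17,18,19,20,21,22,23,24,25,26,27,28,29,30,31}
step 9: v2 <- (5 + (v2 // 3))        {12,13,14,15,16,17,18,19,20,21,22,23,24,25,26,27,28,29,30,31}
step 10: v3 <- (v3 + 2)               {12,13,14,15,16,17,18,19,20,21,22,23,24,25,26,27,28,29,30,31}
step 11: eval (v3 < (2 + (tid // 4))) {12,13,14,15,16,17,18,19,20,21,22,23,24,25,26,27,28,29,30,31}
step 12: v2 <- (5 + (v2 // 3))        {20,21,22,23,24,25,26,27,28,29,30,31}
step 13: v3 <- (v3 + 2)               {20,21,22,23,24,25,26,27,28,29,30,31}
step 14: eval (v3 < (2 + (tid // 4))) {20,21,22,23,24,25,26,27,28,29,30,31}
step 15: v2 <- (5 + (v2 // 3))        {28,29,30,31}
step 16: v3 <- (v3 + 2)               {28,29,30,31}
step 17: eval (v3 < (2 + (tid // 4))) {28,29,30,31}
step 18: v2 <- min(v3, (v3 + v2))     {0,1,2,3,4,5,6,7,8,9,10,11,12,13,14,15,16,17,18,19,20,21,22,23,24,25,26,27,28,29,30,31}

Answer: 19 steps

v3: 2,2,2,2,4,4,4,4,4,4,4,4,6,6,6,6,6,6,6,6,8,8,8,8,8,8,8,8,10,10,10,10
v0: 0,2,4,6,8,10,12,14,16,18,20,22,24,26,28,30,32,34,36,38,40,42,44,46,48,50,52,54,56,58,60,62
v2: 2,2,2,2,4,4,4,4,4,4,4,4,6,6,6,6,6,6,6,6,8,8,8,8,8,8,8,8,10,10,10,10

steps = 19; useful = 416; efficiency = 416/608 = 13/19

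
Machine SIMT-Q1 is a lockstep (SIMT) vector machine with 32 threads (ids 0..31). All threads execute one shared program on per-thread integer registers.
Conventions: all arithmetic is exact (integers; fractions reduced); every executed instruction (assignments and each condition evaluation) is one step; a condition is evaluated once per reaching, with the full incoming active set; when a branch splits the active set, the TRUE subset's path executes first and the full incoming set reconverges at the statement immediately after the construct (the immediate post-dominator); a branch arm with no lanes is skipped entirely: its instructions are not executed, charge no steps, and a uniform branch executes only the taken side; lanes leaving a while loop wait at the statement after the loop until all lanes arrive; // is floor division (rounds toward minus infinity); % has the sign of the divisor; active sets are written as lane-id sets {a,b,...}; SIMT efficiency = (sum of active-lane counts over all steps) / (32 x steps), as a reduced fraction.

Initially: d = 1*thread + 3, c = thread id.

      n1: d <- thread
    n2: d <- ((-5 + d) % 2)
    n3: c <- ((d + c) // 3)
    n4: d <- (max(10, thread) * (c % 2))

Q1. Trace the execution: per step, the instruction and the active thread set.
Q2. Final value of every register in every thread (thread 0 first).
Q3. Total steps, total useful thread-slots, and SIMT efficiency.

step 0: d <- thread                  {0,1,2,3,4,5,6,7,8,9,10,11,12,13,14,15,16,17,18,19,20,21,22,23,24,25,26,27,28,29,30,31}
step 1: d <- ((-5 + d) % 2)          {0,1,2,3,4,5,6,7,8,9,10,11,12,13,14,15,16,17,18,19,20,21,22,23,24,25,26,27,28,29,30,31}
step 2: c <- ((d + c) // 3)          {0,1,2,3,4,5,6,7,8,9,10,11,12,13,14,15,16,17,18,19,20,21,22,23,24,25,26,27,28,29,30,31}
step 3: d <- (max(10, thread) * (c % 2)) {0,1,2,3,4,5,6,7,8,9,10,11,12,13,14,15,16,17,18,19,20,21,22,23,24,25,26,27,28,29,30,31}

Answer: 4 steps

d: 0,0,10,10,10,10,0,0,10,10,10,11,0,0,14,15,16,17,0,0,20,21,22,23,0,0,26,27,28,29,0,0
c: 0,0,1,1,1,1,2,2,3,3,3,3,4,4,5,5,5,5,6,6,7,7,7,7,8,8,9,9,9,9,10,10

steps = 4; useful = 128; efficiency = 128/128 = 1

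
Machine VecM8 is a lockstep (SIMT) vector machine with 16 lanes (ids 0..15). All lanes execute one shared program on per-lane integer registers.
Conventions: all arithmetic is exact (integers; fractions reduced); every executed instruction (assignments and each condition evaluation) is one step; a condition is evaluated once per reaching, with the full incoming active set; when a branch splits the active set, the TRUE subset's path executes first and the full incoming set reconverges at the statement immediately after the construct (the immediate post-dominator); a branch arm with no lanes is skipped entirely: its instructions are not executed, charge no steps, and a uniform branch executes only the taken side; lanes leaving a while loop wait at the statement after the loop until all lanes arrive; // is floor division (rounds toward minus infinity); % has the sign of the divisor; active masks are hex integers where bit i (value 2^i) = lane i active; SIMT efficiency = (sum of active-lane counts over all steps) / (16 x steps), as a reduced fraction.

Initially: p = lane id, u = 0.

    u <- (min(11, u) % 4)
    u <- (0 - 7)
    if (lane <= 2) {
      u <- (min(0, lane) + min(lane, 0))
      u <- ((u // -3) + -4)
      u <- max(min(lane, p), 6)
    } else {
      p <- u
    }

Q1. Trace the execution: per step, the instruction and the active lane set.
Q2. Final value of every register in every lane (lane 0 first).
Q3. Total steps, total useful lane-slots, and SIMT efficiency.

step 0: u <- (min(11, u) % 4)        0xffff
step 1: u <- (0 - 7)                 0xffff
step 2: eval (lane <= 2)             0xffff
step 3: u <- (min(0, lane) + min(lane, 0)) 0x0007
step 4: u <- ((u // -3) + -4)        0x0007
step 5: u <- max(min(lane, p), 6)    0x0007
step 6: p <- u                       0xfff8

Answer: 7 steps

p: 0,1,2,-7,-7,-7,-7,-7,-7,-7,-7,-7,-7,-7,-7,-7
u: 6,6,6,-7,-7,-7,-7,-7,-7,-7,-7,-7,-7,-7,-7,-7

steps = 7; useful = 70; efficiency = 70/112 = 5/8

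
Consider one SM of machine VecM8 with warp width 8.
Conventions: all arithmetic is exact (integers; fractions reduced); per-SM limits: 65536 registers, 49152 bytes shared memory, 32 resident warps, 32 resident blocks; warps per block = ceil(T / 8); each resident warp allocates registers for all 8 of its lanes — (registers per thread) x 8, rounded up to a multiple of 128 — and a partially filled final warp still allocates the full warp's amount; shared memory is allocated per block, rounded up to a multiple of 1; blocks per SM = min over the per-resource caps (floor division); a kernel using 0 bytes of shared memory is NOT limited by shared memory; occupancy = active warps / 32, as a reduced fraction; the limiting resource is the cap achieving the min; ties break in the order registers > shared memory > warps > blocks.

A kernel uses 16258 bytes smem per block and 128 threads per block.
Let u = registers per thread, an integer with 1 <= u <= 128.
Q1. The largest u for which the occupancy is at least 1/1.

Answer: u = 128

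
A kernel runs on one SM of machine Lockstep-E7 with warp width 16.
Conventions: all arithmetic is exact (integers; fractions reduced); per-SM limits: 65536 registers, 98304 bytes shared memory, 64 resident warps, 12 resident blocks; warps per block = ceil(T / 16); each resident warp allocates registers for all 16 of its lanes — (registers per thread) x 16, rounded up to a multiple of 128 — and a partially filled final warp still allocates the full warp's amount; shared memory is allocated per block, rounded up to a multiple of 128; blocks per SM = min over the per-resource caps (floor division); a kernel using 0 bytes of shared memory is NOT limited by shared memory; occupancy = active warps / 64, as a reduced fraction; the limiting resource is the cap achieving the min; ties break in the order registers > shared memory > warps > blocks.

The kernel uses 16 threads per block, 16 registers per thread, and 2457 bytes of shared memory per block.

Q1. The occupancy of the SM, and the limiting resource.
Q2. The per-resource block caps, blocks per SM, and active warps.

Answer: occupancy 3/16, limited by blocks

registers: 256 blocks
shared memory: 38 blocks
warps: 64 blocks
blocks: 12 blocks

Answer: 12 blocks, 12 active warps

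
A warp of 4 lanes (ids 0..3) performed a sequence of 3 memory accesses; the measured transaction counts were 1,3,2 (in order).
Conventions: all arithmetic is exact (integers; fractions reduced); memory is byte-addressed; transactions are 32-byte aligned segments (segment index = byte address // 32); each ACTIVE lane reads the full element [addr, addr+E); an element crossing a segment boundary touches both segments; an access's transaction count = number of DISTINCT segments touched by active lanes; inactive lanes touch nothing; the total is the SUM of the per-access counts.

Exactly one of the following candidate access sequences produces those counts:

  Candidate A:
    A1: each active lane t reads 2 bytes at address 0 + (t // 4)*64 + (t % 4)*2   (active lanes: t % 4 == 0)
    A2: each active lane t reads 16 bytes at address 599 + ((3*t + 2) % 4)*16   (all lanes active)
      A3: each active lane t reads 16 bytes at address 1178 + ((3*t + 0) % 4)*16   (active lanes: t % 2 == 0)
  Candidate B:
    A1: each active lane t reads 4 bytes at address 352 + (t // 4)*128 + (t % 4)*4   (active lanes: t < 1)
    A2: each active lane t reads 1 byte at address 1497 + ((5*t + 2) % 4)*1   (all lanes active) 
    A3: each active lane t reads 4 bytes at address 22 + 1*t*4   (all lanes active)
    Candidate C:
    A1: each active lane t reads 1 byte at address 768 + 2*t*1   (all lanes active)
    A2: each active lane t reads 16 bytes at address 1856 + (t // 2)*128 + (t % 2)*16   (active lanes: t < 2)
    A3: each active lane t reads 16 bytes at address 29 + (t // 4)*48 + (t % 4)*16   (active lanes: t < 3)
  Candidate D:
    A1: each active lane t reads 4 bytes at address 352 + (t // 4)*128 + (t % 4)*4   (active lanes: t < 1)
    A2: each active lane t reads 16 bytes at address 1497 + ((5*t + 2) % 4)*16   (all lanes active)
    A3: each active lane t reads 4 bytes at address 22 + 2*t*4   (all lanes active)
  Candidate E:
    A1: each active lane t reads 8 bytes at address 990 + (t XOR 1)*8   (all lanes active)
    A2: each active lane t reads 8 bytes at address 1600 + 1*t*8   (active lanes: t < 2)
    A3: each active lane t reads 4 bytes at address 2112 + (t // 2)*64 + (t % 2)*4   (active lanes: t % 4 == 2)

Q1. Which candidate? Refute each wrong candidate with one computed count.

A: A3 gives 3 transactions, not 2
B: A2 gives 1 transaction, not 3
C: A2 gives 1 transaction, not 3
E: A1 gives 2 transactions, not 1
D: all counts match (1,3,2)

Answer: D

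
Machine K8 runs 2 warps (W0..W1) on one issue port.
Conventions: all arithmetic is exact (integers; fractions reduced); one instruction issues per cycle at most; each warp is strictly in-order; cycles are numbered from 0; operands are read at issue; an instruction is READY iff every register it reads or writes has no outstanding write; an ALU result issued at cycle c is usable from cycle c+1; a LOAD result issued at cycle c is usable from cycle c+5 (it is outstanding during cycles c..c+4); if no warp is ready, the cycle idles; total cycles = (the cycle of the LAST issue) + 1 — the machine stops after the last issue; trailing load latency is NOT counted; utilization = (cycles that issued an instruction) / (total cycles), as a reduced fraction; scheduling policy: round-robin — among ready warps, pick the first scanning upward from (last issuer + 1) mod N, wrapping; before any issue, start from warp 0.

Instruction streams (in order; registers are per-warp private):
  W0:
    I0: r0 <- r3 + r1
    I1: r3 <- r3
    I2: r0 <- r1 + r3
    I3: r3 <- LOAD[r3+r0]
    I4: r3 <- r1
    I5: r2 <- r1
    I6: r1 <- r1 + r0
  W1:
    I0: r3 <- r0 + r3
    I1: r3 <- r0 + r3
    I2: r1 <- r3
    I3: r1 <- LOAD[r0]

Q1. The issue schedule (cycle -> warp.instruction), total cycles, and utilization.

cycle 0: W0.I0
cycle 1: W1.I0
cycle 2: W0.I1
cycle 3: W1.I1
cycle 4: W0.I2
cycle 5: W1.I2
cycle 6: W0.I3
cycle 7: W1.I3
cycle 8: idle
cycle 9: idle
cycle 10: idle
cycle 11: W0.I4
cycle 12: W0.I5
cycle 13: W0.I6

Answer: 14 cycles, utilization 11/14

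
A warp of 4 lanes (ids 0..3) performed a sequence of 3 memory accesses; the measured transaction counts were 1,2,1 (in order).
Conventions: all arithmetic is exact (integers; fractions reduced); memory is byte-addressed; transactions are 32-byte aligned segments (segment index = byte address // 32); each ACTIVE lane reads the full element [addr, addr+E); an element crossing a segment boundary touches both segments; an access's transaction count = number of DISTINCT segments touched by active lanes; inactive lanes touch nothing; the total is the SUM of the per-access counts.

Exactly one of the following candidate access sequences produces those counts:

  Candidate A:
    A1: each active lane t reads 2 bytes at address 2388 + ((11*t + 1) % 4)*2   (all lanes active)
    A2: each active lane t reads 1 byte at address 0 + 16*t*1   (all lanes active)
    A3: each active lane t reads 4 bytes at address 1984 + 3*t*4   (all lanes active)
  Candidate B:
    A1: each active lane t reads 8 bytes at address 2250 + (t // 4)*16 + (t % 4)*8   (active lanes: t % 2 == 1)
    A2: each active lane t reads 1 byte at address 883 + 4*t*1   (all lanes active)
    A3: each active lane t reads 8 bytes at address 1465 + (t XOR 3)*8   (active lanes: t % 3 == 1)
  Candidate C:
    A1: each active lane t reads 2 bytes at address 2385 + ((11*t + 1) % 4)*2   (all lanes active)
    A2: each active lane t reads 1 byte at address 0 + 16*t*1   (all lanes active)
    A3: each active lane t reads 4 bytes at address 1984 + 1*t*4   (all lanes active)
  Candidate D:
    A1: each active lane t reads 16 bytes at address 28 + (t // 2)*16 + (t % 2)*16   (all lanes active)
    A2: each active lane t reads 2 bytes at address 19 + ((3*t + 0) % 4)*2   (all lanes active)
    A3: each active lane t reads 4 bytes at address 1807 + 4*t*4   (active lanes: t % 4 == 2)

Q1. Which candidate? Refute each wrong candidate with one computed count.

A: A3 gives 2 transactions, not 1
B: A1 gives 2 transactions, not 1
D: A1 gives 3 transactions, not 1
C: all counts match (1,2,1)

Answer: C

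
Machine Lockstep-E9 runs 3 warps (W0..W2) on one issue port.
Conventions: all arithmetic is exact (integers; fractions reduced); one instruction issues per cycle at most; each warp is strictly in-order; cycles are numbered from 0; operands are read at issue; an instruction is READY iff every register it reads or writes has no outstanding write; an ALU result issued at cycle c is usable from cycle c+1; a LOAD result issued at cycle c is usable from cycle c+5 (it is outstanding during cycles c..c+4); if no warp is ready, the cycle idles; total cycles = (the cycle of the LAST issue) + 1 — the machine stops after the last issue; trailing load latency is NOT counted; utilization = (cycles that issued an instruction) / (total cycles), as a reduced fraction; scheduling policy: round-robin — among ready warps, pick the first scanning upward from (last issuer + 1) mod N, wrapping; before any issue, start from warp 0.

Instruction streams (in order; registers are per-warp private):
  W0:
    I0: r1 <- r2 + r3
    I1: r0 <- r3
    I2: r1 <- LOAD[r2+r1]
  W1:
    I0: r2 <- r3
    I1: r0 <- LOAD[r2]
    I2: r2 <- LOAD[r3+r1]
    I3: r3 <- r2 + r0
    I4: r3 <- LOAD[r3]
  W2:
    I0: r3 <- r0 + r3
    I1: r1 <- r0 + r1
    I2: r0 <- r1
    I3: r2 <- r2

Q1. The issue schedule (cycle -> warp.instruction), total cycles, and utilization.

cycle 0: W0.I0
cycle 1: W1.I0
cycle 2: W2.I0
cycle 3: W0.I1
cycle 4: W1.I1
cycle 5: W2.I1
cycle 6: W0.I2
cycle 7: W1.I2
cycle 8: W2.I2
cycle 9: W2.I3
cycle 10: idle
cycle 11: idle
cycle 12: W1.I3
cycle 13: W1.I4

Answer: 14 cycles, utilization 6/7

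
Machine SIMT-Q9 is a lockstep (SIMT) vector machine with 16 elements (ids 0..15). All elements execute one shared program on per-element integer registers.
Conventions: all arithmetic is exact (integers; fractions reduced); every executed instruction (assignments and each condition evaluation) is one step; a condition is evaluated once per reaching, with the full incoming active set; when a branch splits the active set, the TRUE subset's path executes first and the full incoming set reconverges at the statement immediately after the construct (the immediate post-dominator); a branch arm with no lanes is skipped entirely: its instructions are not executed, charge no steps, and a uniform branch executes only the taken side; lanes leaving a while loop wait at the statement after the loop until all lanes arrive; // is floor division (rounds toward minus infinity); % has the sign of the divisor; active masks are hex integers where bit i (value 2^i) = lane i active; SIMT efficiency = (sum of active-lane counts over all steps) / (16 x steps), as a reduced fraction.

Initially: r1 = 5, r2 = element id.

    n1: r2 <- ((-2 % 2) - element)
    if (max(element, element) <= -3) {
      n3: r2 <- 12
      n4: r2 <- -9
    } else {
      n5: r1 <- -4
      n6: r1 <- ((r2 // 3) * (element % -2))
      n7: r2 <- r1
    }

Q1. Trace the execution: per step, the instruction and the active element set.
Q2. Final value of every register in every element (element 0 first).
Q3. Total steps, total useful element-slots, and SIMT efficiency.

step 0: r2 <- ((-2 % 2) - element)   0xffff
step 1: eval (max(element, element) <= -3) 0xffff
step 2: r1 <- -4                     0xffff
step 3: r1 <- ((r2 // 3) * (element % -2)) 0xffff
step 4: r2 <- r1                     0xffff

Answer: 5 steps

r1: 0,1,0,1,0,2,0,3,0,3,0,4,0,5,0,5
r2: 0,1,0,1,0,2,0,3,0,3,0,4,0,5,0,5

steps = 5; useful = 80; efficiency = 80/80 = 1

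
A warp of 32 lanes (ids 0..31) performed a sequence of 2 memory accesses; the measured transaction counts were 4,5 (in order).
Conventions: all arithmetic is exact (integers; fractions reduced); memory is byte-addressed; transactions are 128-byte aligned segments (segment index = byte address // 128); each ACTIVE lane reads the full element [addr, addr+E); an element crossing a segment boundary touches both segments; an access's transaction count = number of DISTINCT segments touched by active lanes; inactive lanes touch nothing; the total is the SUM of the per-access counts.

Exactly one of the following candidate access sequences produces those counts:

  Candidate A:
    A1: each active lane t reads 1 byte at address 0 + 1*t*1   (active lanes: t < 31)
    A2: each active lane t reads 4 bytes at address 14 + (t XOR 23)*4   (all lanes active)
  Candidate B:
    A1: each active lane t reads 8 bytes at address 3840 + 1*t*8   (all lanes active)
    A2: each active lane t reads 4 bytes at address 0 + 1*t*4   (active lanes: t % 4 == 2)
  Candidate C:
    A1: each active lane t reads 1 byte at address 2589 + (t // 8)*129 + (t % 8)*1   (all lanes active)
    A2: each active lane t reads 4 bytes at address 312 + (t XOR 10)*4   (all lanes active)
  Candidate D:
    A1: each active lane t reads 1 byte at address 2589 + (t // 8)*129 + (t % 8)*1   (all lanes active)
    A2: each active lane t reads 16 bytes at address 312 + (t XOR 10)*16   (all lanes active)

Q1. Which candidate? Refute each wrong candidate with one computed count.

A: A1 gives 1 transaction, not 4
B: A1 gives 2 transactions, not 4
C: A2 gives 2 transactions, not 5
D: all counts match (4,5)

Answer: D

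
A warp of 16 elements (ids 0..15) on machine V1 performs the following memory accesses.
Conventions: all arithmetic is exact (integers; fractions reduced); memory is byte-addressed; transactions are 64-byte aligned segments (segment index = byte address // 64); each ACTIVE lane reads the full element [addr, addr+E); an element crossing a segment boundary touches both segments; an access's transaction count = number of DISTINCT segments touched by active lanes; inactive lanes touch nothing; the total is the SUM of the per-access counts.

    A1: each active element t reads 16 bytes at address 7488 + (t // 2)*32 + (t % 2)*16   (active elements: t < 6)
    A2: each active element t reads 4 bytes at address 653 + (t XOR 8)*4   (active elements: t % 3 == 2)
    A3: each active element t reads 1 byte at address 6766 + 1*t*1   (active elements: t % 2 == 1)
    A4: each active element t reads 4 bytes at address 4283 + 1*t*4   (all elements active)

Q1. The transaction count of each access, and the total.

A1: 2 transactions
A2: 2 transactions
A3: 1 transaction
A4: 2 transactions

Answer: 2,2,1,2; total 7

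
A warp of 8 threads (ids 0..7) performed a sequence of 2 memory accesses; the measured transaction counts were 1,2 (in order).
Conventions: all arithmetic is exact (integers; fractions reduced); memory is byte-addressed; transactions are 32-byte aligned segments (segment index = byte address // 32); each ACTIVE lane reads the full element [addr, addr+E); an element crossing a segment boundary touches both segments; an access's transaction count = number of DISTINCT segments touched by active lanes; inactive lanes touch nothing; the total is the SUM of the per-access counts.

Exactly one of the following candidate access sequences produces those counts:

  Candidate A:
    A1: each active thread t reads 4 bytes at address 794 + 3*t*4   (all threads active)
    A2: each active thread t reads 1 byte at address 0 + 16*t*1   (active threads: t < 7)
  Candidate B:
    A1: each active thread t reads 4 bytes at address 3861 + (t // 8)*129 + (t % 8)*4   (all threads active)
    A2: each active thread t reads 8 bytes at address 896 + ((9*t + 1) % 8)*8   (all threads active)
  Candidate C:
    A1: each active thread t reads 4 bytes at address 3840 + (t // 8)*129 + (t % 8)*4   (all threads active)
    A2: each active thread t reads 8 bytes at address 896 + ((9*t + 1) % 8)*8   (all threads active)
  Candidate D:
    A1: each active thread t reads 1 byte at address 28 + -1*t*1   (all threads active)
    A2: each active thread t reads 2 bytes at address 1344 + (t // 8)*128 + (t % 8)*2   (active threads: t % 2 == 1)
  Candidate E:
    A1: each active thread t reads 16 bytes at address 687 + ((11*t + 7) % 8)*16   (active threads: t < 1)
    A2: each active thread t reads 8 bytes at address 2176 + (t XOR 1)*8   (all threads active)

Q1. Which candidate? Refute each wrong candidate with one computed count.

A: A1 gives 4 transactions, not 1
B: A1 gives 2 transactions, not 1
D: A2 gives 1 transaction, not 2
E: A1 gives 2 transactions, not 1
C: all counts match (1,2)

Answer: C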